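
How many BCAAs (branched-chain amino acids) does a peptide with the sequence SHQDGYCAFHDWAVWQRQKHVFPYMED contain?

The BCAAs are Val, Leu, and Ile — aliphatic side chains with a branch point.
Matching residues: V14, V21.

2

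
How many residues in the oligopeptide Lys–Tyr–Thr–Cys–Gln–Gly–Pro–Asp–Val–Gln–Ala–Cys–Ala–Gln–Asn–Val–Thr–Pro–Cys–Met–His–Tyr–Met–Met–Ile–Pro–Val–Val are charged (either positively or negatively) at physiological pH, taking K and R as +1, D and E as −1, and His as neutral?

Charged side chains at pH ~7.4: K, R (positive); D, E (negative).
Matching residues: Lys1, Asp8.

2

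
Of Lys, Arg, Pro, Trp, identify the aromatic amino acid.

Trp

F, W, and Y each carry an aromatic ring on the side chain.
Of the listed options, only Trp belongs to this group.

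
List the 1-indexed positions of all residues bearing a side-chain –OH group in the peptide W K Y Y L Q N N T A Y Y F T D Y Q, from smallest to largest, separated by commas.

S, T, and Y are the three residues with a side-chain hydroxyl.
Matching residues: Y3, Y4, T9, Y11, Y12, T14, Y16.

3, 4, 9, 11, 12, 14, 16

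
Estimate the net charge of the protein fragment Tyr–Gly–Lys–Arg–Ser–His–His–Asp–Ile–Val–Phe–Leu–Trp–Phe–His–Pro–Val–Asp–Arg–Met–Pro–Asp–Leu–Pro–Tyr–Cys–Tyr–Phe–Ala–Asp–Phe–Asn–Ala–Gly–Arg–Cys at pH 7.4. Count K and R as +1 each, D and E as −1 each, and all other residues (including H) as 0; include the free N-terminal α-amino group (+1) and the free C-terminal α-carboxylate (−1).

0

Positive (K, R): Lys3, Arg4, Arg19, Arg35 → +4.
Negative (D, E): Asp8, Asp18, Asp22, Asp30 → −4.
The N-terminus (+1) and C-terminus (−1) cancel.
Net charge = (+4) + (−4) = 0.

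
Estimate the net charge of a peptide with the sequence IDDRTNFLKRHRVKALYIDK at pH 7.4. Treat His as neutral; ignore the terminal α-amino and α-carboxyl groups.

+3

The side chains ionized at physiological pH are Lys/Arg (+1) and Asp/Glu (−1); with His treated as neutral, nothing else contributes.
Positive (K, R): R4, K9, R10, R12, K14, K20 → +6.
Negative (D, E): D2, D3, D19 → −3.
Net charge = (+6) + (−3) = +3.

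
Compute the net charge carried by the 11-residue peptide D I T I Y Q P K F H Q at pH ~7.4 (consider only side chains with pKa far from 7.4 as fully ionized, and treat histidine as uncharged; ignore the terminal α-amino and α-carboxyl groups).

The side chains ionized at physiological pH are Lys/Arg (+1) and Asp/Glu (−1); with His treated as neutral, nothing else contributes.
Positive (K, R): K8 → +1.
Negative (D, E): D1 → −1.
Net charge = (+1) + (−1) = 0.

0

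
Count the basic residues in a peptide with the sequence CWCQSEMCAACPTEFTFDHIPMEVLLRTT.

The basic amino acids are Lys (K), Arg (R), and His (H).
Matching residues: H19, R27.

2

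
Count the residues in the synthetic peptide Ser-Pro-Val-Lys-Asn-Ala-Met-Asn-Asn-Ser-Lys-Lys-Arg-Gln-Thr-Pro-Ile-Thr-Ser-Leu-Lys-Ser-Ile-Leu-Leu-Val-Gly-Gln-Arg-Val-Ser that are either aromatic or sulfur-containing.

1

Aromatic: F, W, Y. Sulfur-containing: C, M.
Aromatic residues here: none (0).
Sulfur-containing residues here: Met7 (1).
The two groups share no amino acid, so total = 0 + 1 = 1.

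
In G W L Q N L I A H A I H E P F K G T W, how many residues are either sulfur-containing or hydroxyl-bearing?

1

Sulfur-containing: C, M. Hydroxyl-bearing: S, T, Y.
Sulfur-containing residues here: none (0).
Hydroxyl-bearing residues here: T18 (1).
The two groups share no amino acid, so total = 0 + 1 = 1.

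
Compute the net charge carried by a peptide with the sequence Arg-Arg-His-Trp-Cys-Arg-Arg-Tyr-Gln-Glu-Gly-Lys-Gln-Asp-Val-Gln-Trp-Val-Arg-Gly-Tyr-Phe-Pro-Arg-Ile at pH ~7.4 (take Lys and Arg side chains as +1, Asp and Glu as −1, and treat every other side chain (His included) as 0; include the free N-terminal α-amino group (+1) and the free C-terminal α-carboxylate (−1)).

+5

Positive (K, R): Arg1, Arg2, Arg6, Arg7, Lys12, Arg19, Arg24 → +7.
Negative (D, E): Glu10, Asp14 → −2.
The N-terminus (+1) and C-terminus (−1) cancel.
Net charge = (+7) + (−2) = +5.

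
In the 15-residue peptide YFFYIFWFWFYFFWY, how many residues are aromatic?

14

The aromatic amino acids are Phe (F, benzyl), Trp (W, indole), and Tyr (Y, phenol).
Matching residues: Y1, F2, F3, Y4, F6, W7, F8, W9, F10, Y11, F12, F13, W14, Y15.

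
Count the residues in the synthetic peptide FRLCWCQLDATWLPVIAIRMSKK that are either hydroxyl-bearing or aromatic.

Hydroxyl-bearing: S, T, Y. Aromatic: F, W, Y.
Hydroxyl-bearing residues here: T11, S21 (2).
Aromatic residues here: F1, W5, W12 (3).
(Y belongs to both groups, but none appear in this sequence.) Total = 2 + 3 = 5.

5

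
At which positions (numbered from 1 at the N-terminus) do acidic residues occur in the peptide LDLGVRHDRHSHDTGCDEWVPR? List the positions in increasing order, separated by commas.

2, 8, 13, 17, 18

The acidic residues are Asp (D) and Glu (E), whose side chains end in a carboxylate group.
Matching residues: D2, D8, D13, D17, E18.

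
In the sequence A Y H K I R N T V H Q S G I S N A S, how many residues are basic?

Lysine (K), arginine (R), and histidine (H) have basic, nitrogen-containing side chains.
Matching residues: H3, K4, R6, H10.

4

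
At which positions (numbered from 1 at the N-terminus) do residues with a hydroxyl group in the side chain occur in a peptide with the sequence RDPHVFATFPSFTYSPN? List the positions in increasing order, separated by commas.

The –OH-bearing residues are Ser, Thr (aliphatic alcohols), and Tyr (phenol).
Matching residues: T8, S11, T13, Y14, S15.

8, 11, 13, 14, 15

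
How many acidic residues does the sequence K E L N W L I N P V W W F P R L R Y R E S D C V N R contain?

Aspartate (D) and glutamate (E) have carboxylic-acid side chains and are the acidic amino acids.
Matching residues: E2, E20, D22.

3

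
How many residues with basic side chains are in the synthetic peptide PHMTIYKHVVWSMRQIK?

5

The basic amino acids are Lys (K), Arg (R), and His (H).
Matching residues: H2, K7, H8, R14, K17.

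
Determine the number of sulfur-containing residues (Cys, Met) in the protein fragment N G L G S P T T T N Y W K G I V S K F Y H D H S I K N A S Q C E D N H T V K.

Matching residues: C31.

1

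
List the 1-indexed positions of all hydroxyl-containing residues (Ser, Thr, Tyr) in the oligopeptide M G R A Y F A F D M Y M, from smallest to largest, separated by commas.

Matching residues: Y5, Y11.

5, 11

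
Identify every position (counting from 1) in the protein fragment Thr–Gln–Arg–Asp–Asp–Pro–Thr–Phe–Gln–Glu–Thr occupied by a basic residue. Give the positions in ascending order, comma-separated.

3

The basic amino acids are Lys (K), Arg (R), and His (H).
Matching residues: Arg3.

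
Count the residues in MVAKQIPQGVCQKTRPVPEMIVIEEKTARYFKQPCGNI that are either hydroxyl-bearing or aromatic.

Hydroxyl-bearing: S, T, Y. Aromatic: F, W, Y.
Hydroxyl-bearing residues here: T14, T27, Y30 (3).
Aromatic residues here: Y30, F31 (2).
Y is in both groups, so the 1 Y residue must not be double-counted.
Total = 3 + 2 − 1 = 4.

4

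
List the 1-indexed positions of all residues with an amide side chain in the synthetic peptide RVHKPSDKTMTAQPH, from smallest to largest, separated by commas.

Asparagine (N) and glutamine (Q) have uncharged amide side chains.
Matching residues: Q13.

13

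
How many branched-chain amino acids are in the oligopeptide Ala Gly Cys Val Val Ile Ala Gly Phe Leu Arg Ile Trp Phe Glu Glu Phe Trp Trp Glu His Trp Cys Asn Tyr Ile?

Valine (V), leucine (L), and isoleucine (I) are the branched-chain amino acids.
Matching residues: Val4, Val5, Ile6, Leu10, Ile12, Ile26.

6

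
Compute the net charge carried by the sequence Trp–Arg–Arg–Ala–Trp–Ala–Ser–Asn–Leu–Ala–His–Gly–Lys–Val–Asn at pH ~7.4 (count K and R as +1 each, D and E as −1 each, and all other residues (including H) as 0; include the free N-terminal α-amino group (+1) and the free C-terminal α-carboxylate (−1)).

Positive (K, R): Arg2, Arg3, Lys13 → +3.
Negative (D, E): none → −0.
The N-terminus (+1) and C-terminus (−1) cancel.
Net charge = (+3) + (−0) = +3.

+3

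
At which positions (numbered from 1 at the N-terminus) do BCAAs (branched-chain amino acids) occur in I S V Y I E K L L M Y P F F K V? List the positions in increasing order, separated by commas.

1, 3, 5, 8, 9, 16

The BCAAs are Val, Leu, and Ile — aliphatic side chains with a branch point.
Matching residues: I1, V3, I5, L8, L9, V16.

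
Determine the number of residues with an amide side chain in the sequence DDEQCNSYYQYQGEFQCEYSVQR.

Asparagine (N) and glutamine (Q) have uncharged amide side chains.
Matching residues: Q4, N6, Q10, Q12, Q16, Q22.

6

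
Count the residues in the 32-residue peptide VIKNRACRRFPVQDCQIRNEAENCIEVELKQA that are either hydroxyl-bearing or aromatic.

Hydroxyl-bearing: S, T, Y. Aromatic: F, W, Y.
Hydroxyl-bearing residues here: none (0).
Aromatic residues here: F10 (1).
(Y belongs to both groups, but none appear in this sequence.) Total = 0 + 1 = 1.

1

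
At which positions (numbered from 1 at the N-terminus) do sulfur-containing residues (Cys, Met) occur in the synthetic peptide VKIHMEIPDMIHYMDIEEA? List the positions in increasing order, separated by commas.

Matching residues: M5, M10, M14.

5, 10, 14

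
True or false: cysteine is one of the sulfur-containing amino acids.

Cysteine (C, thiol) and methionine (M, thioether) are the two sulfur-containing amino acids.
Cysteine is in this group.

True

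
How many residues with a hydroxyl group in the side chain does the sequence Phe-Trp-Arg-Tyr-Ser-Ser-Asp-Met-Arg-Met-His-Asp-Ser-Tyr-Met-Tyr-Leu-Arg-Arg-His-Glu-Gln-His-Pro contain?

Serine (S), threonine (T), and tyrosine (Y) each carry a hydroxyl group on the side chain.
Matching residues: Tyr4, Ser5, Ser6, Ser13, Tyr14, Tyr16.

6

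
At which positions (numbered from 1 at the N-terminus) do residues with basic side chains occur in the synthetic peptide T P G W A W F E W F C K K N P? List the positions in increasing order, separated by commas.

12, 13

K, R, and H are the three residues with basic side chains (ε-amine, guanidinium, and imidazole respectively).
Matching residues: K12, K13.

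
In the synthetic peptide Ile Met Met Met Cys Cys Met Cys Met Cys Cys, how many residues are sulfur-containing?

10

Only Cys (C) and Met (M) have a sulfur atom in the side chain.
Matching residues: Met2, Met3, Met4, Cys5, Cys6, Met7, Cys8, Met9, Cys10, Cys11.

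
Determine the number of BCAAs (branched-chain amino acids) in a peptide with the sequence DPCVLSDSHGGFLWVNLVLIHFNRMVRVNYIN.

V, L, and I make up the branched-chain aliphatic group.
Matching residues: V4, L5, L13, V15, L17, V18, L19, I20, V26, V28, I31.

11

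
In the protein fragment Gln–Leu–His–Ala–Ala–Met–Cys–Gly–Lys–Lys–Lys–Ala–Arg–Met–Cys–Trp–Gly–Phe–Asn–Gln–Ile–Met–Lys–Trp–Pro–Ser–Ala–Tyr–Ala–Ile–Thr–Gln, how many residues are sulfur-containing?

5

The sulfur-bearing residues are cysteine (–SH) and methionine (–S–CH₃).
Matching residues: Met6, Cys7, Met14, Cys15, Met22.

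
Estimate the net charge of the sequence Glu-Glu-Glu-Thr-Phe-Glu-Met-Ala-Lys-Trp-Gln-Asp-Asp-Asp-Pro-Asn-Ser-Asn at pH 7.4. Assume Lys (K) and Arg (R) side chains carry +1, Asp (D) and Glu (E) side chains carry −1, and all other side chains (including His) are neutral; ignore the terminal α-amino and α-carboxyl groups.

-6

Positive (K, R): Lys9 → +1.
Negative (D, E): Glu1, Glu2, Glu3, Glu6, Asp12, Asp13, Asp14 → −7.
Net charge = (+1) + (−7) = −6.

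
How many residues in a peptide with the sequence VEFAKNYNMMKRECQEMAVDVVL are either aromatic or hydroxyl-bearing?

2

Aromatic: F, W, Y. Hydroxyl-bearing: S, T, Y.
Aromatic residues here: F3, Y7 (2).
Hydroxyl-bearing residues here: Y7 (1).
Y is in both groups, so the 1 Y residue must not be double-counted.
Total = 2 + 1 − 1 = 2.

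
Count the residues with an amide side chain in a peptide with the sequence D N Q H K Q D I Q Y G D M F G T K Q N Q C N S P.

8

Only N (asparagine) and Q (glutamine) carry a side-chain carboxamide.
Matching residues: N2, Q3, Q6, Q9, Q18, N19, Q20, N22.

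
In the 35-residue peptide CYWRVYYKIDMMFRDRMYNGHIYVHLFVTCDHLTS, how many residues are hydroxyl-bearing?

8

The –OH-bearing residues are Ser, Thr (aliphatic alcohols), and Tyr (phenol).
Matching residues: Y2, Y6, Y7, Y18, Y23, T29, T34, S35.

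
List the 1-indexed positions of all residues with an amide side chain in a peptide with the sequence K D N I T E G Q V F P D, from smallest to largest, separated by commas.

3, 8

Only N (asparagine) and Q (glutamine) carry a side-chain carboxamide.
Matching residues: N3, Q8.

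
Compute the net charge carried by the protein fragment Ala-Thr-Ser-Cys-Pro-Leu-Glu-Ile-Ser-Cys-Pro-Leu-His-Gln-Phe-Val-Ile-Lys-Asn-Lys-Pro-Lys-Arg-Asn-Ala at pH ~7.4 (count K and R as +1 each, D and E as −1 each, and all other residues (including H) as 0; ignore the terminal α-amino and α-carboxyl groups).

Positive (K, R): Lys18, Lys20, Lys22, Arg23 → +4.
Negative (D, E): Glu7 → −1.
Net charge = (+4) + (−1) = +3.

+3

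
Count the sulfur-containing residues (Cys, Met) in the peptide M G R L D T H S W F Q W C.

Matching residues: M1, C13.

2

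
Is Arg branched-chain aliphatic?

No

V, L, and I make up the branched-chain aliphatic group.
Arginine is not in this group.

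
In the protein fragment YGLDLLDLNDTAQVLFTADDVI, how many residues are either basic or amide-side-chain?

2

Basic: H, K, R. Amide-side-chain: N, Q.
Basic residues here: none (0).
Amide-side-chain residues here: N9, Q13 (2).
The two groups share no amino acid, so total = 0 + 2 = 2.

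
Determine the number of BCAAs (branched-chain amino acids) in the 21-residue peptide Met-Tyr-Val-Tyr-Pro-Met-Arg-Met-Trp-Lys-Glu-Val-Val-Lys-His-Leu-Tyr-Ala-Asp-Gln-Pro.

The BCAAs are Val, Leu, and Ile — aliphatic side chains with a branch point.
Matching residues: Val3, Val12, Val13, Leu16.

4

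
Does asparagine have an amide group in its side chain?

Yes

Only N (asparagine) and Q (glutamine) carry a side-chain carboxamide.
Asparagine is in this group.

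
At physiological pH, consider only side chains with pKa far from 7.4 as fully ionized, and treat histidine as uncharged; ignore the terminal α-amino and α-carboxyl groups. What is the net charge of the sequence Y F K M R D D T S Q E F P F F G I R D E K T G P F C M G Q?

At pH ~7.4 the Lys and Arg side chains are protonated (+1), the Asp and Glu side chains are deprotonated (−1), and with His taken as neutral all other side chains carry no charge.
Positive (K, R): K3, R5, R18, K21 → +4.
Negative (D, E): D6, D7, E11, D19, E20 → −5.
Net charge = (+4) + (−5) = −1.

-1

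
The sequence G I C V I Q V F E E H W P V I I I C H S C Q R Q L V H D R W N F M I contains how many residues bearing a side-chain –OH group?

1

S, T, and Y are the three residues with a side-chain hydroxyl.
Matching residues: S20.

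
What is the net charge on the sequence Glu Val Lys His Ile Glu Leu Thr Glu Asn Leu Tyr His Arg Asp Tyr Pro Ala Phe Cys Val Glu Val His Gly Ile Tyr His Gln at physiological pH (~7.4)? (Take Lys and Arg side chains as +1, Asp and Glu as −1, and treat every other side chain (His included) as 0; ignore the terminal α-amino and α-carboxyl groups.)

Positive (K, R): Lys3, Arg14 → +2.
Negative (D, E): Glu1, Glu6, Glu9, Asp15, Glu22 → −5.
Net charge = (+2) + (−5) = −3.

-3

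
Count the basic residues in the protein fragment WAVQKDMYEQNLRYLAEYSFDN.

2

Lysine (K), arginine (R), and histidine (H) have basic, nitrogen-containing side chains.
Matching residues: K5, R13.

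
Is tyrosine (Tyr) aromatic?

Phenylalanine (F), tryptophan (W), and tyrosine (Y) have aromatic ring side chains.
Tyrosine is in this group.

Yes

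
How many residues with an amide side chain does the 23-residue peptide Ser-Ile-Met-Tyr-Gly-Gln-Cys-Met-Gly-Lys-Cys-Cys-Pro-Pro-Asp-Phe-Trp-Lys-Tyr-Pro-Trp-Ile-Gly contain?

The amide-side-chain residues are Asn (N) and Gln (Q).
Matching residues: Gln6.

1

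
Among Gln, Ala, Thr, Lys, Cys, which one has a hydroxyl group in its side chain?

Thr

S, T, and Y are the three residues with a side-chain hydroxyl.
Of the listed options, only Thr belongs to this group.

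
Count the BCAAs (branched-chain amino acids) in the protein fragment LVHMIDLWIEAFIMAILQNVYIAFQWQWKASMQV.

11

The BCAAs are Val, Leu, and Ile — aliphatic side chains with a branch point.
Matching residues: L1, V2, I5, L7, I9, I13, I16, L17, V20, I22, V34.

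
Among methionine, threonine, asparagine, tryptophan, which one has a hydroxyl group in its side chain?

threonine

The –OH-bearing residues are Ser, Thr (aliphatic alcohols), and Tyr (phenol).
Of the listed options, only threonine belongs to this group.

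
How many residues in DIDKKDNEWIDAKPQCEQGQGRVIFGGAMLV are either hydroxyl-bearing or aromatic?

2

Hydroxyl-bearing: S, T, Y. Aromatic: F, W, Y.
Hydroxyl-bearing residues here: none (0).
Aromatic residues here: W9, F25 (2).
(Y belongs to both groups, but none appear in this sequence.) Total = 0 + 2 = 2.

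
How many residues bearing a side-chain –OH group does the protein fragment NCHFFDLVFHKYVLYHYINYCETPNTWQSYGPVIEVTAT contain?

S, T, and Y are the three residues with a side-chain hydroxyl.
Matching residues: Y12, Y15, Y17, Y20, T23, T26, S29, Y30, T37, T39.

10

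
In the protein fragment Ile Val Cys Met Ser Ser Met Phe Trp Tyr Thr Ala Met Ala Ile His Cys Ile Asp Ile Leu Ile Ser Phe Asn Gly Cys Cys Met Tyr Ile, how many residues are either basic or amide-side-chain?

Basic: H, K, R. Amide-side-chain: N, Q.
Basic residues here: His16 (1).
Amide-side-chain residues here: Asn25 (1).
The two groups share no amino acid, so total = 1 + 1 = 2.

2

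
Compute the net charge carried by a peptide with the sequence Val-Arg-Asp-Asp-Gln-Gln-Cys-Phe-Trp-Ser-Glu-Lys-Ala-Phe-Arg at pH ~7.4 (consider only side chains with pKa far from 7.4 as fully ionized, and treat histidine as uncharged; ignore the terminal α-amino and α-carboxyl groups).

Near pH 7.4, K and R contribute +1 each, D and E contribute −1 each, and every other side chain (His included, as stated) is uncharged.
Positive (K, R): Arg2, Lys12, Arg15 → +3.
Negative (D, E): Asp3, Asp4, Glu11 → −3.
Net charge = (+3) + (−3) = 0.

0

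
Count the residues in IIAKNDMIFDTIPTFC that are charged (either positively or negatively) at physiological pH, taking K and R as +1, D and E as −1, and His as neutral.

Charged side chains at pH ~7.4: K, R (positive); D, E (negative).
Matching residues: K4, D6, D10.

3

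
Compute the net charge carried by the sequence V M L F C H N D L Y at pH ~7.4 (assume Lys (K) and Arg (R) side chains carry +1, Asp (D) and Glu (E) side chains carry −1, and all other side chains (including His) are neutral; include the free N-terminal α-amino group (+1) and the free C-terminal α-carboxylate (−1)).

-1

Positive (K, R): none → +0.
Negative (D, E): D8 → −1.
The N-terminus (+1) and C-terminus (−1) cancel.
Net charge = (+0) + (−1) = −1.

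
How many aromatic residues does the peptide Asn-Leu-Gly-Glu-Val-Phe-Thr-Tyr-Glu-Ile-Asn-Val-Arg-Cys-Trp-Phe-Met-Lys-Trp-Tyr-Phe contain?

7

F, W, and Y each carry an aromatic ring on the side chain.
Matching residues: Phe6, Tyr8, Trp15, Phe16, Trp19, Tyr20, Phe21.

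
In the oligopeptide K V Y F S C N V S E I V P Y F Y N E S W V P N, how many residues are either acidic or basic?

3

Acidic: D, E. Basic: H, K, R.
Acidic residues here: E10, E18 (2).
Basic residues here: K1 (1).
The two groups share no amino acid, so total = 2 + 1 = 3.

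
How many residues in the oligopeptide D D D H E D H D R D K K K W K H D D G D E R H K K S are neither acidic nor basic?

3

Acidic: D, E. Basic: K, R, H. All other residues are neither.
Matching residues: W14, G19, S26.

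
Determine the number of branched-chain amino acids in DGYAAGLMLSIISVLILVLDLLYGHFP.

12

The BCAAs are Val, Leu, and Ile — aliphatic side chains with a branch point.
Matching residues: L7, L9, I11, I12, V14, L15, I16, L17, V18, L19, L21, L22.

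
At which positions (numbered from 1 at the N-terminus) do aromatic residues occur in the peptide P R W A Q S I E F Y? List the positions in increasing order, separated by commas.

Phenylalanine (F), tryptophan (W), and tyrosine (Y) have aromatic ring side chains.
Matching residues: W3, F9, Y10.

3, 9, 10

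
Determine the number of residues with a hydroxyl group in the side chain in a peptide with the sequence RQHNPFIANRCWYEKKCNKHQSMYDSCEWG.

4

Serine (S), threonine (T), and tyrosine (Y) each carry a hydroxyl group on the side chain.
Matching residues: Y13, S22, Y24, S26.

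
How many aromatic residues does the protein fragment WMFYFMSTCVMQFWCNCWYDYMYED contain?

10

The aromatic amino acids are Phe (F, benzyl), Trp (W, indole), and Tyr (Y, phenol).
Matching residues: W1, F3, Y4, F5, F13, W14, W18, Y19, Y21, Y23.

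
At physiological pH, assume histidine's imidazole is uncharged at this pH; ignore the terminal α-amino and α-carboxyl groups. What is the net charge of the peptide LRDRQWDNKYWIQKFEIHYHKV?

+2

At pH ~7.4 the Lys and Arg side chains are protonated (+1), the Asp and Glu side chains are deprotonated (−1), and with His taken as neutral all other side chains carry no charge.
Positive (K, R): R2, R4, K9, K14, K21 → +5.
Negative (D, E): D3, D7, E16 → −3.
Net charge = (+5) + (−3) = +2.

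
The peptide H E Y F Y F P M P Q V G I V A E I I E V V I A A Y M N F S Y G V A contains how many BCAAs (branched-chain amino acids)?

V, L, and I make up the branched-chain aliphatic group.
Matching residues: V11, I13, V14, I17, I18, V20, V21, I22, V32.

9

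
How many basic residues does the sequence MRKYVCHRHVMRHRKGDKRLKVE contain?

The basic amino acids are Lys (K), Arg (R), and His (H).
Matching residues: R2, K3, H7, R8, H9, R12, H13, R14, K15, K18, R19, K21.

12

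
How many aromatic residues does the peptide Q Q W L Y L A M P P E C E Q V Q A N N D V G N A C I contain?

2

Phenylalanine (F), tryptophan (W), and tyrosine (Y) have aromatic ring side chains.
Matching residues: W3, Y5.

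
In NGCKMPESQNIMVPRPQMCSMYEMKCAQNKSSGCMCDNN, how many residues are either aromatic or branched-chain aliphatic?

3

Aromatic: F, W, Y. Branched-chain aliphatic: I, L, V.
Aromatic residues here: Y22 (1).
Branched-chain aliphatic residues here: I11, V13 (2).
The two groups share no amino acid, so total = 1 + 2 = 3.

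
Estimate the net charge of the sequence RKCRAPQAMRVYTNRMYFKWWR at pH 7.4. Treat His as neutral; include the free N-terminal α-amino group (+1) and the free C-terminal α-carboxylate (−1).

The side chains ionized at physiological pH are Lys/Arg (+1) and Asp/Glu (−1); with His treated as neutral, nothing else contributes.
Positive (K, R): R1, K2, R4, R10, R15, K19, R22 → +7.
Negative (D, E): none → −0.
The N-terminus (+1) and C-terminus (−1) cancel.
Net charge = (+7) + (−0) = +7.

+7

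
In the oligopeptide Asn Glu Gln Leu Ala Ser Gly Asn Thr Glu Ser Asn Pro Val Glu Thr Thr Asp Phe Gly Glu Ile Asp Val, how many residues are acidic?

Aspartate (D) and glutamate (E) have carboxylic-acid side chains and are the acidic amino acids.
Matching residues: Glu2, Glu10, Glu15, Asp18, Glu21, Asp23.

6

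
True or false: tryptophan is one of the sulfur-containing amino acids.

False

The sulfur-bearing residues are cysteine (–SH) and methionine (–S–CH₃).
Tryptophan is not in this group.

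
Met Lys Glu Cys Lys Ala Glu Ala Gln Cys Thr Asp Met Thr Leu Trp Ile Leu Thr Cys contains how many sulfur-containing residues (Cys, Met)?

5

Matching residues: Met1, Cys4, Cys10, Met13, Cys20.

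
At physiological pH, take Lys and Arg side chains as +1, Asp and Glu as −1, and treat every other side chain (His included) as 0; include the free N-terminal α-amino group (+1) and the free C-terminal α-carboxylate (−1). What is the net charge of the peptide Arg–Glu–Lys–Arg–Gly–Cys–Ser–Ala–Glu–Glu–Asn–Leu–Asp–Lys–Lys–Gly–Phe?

+1

Positive (K, R): Arg1, Lys3, Arg4, Lys14, Lys15 → +5.
Negative (D, E): Glu2, Glu9, Glu10, Asp13 → −4.
The N-terminus (+1) and C-terminus (−1) cancel.
Net charge = (+5) + (−4) = +1.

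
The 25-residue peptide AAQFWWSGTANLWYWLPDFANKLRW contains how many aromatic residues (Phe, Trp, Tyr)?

Matching residues: F4, W5, W6, W13, Y14, W15, F19, W25.

8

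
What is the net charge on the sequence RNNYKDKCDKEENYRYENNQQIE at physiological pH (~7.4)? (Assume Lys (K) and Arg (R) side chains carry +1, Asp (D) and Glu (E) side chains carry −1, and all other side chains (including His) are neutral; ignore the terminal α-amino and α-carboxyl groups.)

Positive (K, R): R1, K5, K7, K10, R15 → +5.
Negative (D, E): D6, D9, E11, E12, E17, E23 → −6.
Net charge = (+5) + (−6) = −1.

-1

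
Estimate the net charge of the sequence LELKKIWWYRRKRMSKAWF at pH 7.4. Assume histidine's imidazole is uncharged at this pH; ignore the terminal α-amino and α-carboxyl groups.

+6

At pH ~7.4 the Lys and Arg side chains are protonated (+1), the Asp and Glu side chains are deprotonated (−1), and with His taken as neutral all other side chains carry no charge.
Positive (K, R): K4, K5, R10, R11, K12, R13, K16 → +7.
Negative (D, E): E2 → −1.
Net charge = (+7) + (−1) = +6.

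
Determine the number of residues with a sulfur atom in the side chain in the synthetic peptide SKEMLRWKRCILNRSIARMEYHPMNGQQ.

4

Only Cys (C) and Met (M) have a sulfur atom in the side chain.
Matching residues: M4, C10, M19, M24.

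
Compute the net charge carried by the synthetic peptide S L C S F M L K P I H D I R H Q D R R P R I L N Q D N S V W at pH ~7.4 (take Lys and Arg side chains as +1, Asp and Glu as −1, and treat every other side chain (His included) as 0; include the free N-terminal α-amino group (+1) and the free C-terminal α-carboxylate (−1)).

+2

Positive (K, R): K8, R14, R18, R19, R21 → +5.
Negative (D, E): D12, D17, D26 → −3.
The N-terminus (+1) and C-terminus (−1) cancel.
Net charge = (+5) + (−3) = +2.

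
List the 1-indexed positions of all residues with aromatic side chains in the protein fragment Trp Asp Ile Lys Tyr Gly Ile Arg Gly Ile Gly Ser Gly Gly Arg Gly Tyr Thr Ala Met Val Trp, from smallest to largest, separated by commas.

1, 5, 17, 22

The aromatic amino acids are Phe (F, benzyl), Trp (W, indole), and Tyr (Y, phenol).
Matching residues: Trp1, Tyr5, Tyr17, Trp22.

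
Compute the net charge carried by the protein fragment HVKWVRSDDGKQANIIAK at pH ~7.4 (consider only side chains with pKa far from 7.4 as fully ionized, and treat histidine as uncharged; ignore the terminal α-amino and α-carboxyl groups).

+2

The side chains ionized at physiological pH are Lys/Arg (+1) and Asp/Glu (−1); with His treated as neutral, nothing else contributes.
Positive (K, R): K3, R6, K11, K18 → +4.
Negative (D, E): D8, D9 → −2.
Net charge = (+4) + (−2) = +2.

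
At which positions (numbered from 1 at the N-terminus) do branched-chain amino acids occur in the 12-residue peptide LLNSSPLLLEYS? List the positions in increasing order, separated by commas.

1, 2, 7, 8, 9

Valine (V), leucine (L), and isoleucine (I) are the branched-chain amino acids.
Matching residues: L1, L2, L7, L8, L9.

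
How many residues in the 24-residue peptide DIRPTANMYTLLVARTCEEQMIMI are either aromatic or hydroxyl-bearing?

4

Aromatic: F, W, Y. Hydroxyl-bearing: S, T, Y.
Aromatic residues here: Y9 (1).
Hydroxyl-bearing residues here: T5, Y9, T10, T16 (4).
Y is in both groups, so the 1 Y residue must not be double-counted.
Total = 1 + 4 − 1 = 4.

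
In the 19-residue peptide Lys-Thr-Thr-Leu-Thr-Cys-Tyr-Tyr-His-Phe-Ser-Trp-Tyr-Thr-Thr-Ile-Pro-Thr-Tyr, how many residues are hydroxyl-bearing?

11

The –OH-bearing residues are Ser, Thr (aliphatic alcohols), and Tyr (phenol).
Matching residues: Thr2, Thr3, Thr5, Tyr7, Tyr8, Ser11, Tyr13, Thr14, Thr15, Thr18, Tyr19.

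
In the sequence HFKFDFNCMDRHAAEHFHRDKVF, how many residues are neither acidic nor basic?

Acidic: D, E. Basic: K, R, H. All other residues are neither.
Matching residues: F2, F4, F6, N7, C8, M9, A13, A14, F17, V22, F23.

11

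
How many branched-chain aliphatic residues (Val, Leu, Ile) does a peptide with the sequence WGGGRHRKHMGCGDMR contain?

0

None of the 16 residues belong to this group.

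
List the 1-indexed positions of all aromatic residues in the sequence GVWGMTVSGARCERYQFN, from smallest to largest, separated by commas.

Phenylalanine (F), tryptophan (W), and tyrosine (Y) have aromatic ring side chains.
Matching residues: W3, Y15, F17.

3, 15, 17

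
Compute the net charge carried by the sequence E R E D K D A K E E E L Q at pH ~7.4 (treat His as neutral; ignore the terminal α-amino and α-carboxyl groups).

-4

At pH ~7.4 the Lys and Arg side chains are protonated (+1), the Asp and Glu side chains are deprotonated (−1), and with His taken as neutral all other side chains carry no charge.
Positive (K, R): R2, K5, K8 → +3.
Negative (D, E): E1, E3, D4, D6, E9, E10, E11 → −7.
Net charge = (+3) + (−7) = −4.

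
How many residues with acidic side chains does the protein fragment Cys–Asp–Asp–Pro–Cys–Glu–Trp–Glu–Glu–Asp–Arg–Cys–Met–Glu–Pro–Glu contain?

8

Only D (aspartate) and E (glutamate) carry a side-chain carboxylic acid.
Matching residues: Asp2, Asp3, Glu6, Glu8, Glu9, Asp10, Glu14, Glu16.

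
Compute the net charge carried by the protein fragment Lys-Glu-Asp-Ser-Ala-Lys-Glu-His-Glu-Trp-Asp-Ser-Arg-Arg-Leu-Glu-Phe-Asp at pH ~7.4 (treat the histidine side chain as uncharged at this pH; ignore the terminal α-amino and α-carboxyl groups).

-3

The side chains ionized at physiological pH are Lys/Arg (+1) and Asp/Glu (−1); with His treated as neutral, nothing else contributes.
Positive (K, R): Lys1, Lys6, Arg13, Arg14 → +4.
Negative (D, E): Glu2, Asp3, Glu7, Glu9, Asp11, Glu16, Asp18 → −7.
Net charge = (+4) + (−7) = −3.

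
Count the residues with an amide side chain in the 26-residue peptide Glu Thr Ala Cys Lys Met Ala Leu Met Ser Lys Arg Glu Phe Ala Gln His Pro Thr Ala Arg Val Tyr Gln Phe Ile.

2

Only N (asparagine) and Q (glutamine) carry a side-chain carboxamide.
Matching residues: Gln16, Gln24.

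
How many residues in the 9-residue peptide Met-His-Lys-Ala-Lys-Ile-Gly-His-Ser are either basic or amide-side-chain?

Basic: H, K, R. Amide-side-chain: N, Q.
Basic residues here: His2, Lys3, Lys5, His8 (4).
Amide-side-chain residues here: none (0).
The two groups share no amino acid, so total = 4 + 0 = 4.

4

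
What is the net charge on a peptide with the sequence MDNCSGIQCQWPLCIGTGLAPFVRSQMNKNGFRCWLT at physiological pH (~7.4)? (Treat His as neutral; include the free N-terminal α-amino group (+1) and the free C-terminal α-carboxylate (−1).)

Near pH 7.4, K and R contribute +1 each, D and E contribute −1 each, and every other side chain (His included, as stated) is uncharged.
Positive (K, R): R24, K29, R33 → +3.
Negative (D, E): D2 → −1.
The N-terminus (+1) and C-terminus (−1) cancel.
Net charge = (+3) + (−1) = +2.

+2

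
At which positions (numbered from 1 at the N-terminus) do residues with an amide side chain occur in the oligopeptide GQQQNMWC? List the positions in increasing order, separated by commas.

2, 3, 4, 5

Asparagine (N) and glutamine (Q) have uncharged amide side chains.
Matching residues: Q2, Q3, Q4, N5.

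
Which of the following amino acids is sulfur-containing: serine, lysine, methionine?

Cysteine (C, thiol) and methionine (M, thioether) are the two sulfur-containing amino acids.
Of the listed options, only methionine belongs to this group.

methionine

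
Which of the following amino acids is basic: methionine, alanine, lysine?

lysine

Lysine (K), arginine (R), and histidine (H) have basic, nitrogen-containing side chains.
Of the listed options, only lysine belongs to this group.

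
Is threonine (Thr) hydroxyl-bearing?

Serine (S), threonine (T), and tyrosine (Y) each carry a hydroxyl group on the side chain.
Threonine is in this group.

Yes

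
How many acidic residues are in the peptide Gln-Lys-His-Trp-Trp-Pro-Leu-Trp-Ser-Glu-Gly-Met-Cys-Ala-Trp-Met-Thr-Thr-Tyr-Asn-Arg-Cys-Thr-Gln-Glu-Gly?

2

Only D (aspartate) and E (glutamate) carry a side-chain carboxylic acid.
Matching residues: Glu10, Glu25.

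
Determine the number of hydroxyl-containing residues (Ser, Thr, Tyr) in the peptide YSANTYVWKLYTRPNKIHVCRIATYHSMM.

Matching residues: Y1, S2, T5, Y6, Y11, T12, T24, Y25, S27.

9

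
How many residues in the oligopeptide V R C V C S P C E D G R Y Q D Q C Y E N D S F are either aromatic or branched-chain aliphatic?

Aromatic: F, W, Y. Branched-chain aliphatic: I, L, V.
Aromatic residues here: Y13, Y18, F23 (3).
Branched-chain aliphatic residues here: V1, V4 (2).
The two groups share no amino acid, so total = 3 + 2 = 5.

5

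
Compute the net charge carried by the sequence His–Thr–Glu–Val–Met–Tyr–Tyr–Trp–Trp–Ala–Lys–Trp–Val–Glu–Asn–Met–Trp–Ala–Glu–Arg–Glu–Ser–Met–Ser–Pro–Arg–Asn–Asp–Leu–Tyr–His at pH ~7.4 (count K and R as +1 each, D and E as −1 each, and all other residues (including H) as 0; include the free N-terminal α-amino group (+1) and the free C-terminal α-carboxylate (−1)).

-2

Positive (K, R): Lys11, Arg20, Arg26 → +3.
Negative (D, E): Glu3, Glu14, Glu19, Glu21, Asp28 → −5.
The N-terminus (+1) and C-terminus (−1) cancel.
Net charge = (+3) + (−5) = −2.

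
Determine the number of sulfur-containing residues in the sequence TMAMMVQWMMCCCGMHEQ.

The sulfur-bearing residues are cysteine (–SH) and methionine (–S–CH₃).
Matching residues: M2, M4, M5, M9, M10, C11, C12, C13, M15.

9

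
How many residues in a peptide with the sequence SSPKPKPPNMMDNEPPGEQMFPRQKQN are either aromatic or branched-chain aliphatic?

Aromatic: F, W, Y. Branched-chain aliphatic: I, L, V.
Aromatic residues here: F21 (1).
Branched-chain aliphatic residues here: none (0).
The two groups share no amino acid, so total = 1 + 0 = 1.

1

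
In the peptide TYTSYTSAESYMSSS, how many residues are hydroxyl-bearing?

12

Serine (S), threonine (T), and tyrosine (Y) each carry a hydroxyl group on the side chain.
Matching residues: T1, Y2, T3, S4, Y5, T6, S7, S10, Y11, S13, S14, S15.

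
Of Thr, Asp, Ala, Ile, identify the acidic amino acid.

Asp

Only D (aspartate) and E (glutamate) carry a side-chain carboxylic acid.
Of the listed options, only Asp belongs to this group.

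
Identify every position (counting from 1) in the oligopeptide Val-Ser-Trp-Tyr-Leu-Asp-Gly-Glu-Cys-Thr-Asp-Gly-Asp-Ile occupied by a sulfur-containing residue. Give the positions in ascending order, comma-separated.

9

Only Cys (C) and Met (M) have a sulfur atom in the side chain.
Matching residues: Cys9.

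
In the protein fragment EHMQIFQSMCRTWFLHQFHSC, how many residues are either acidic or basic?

Acidic: D, E. Basic: H, K, R.
Acidic residues here: E1 (1).
Basic residues here: H2, R11, H16, H19 (4).
The two groups share no amino acid, so total = 1 + 4 = 5.

5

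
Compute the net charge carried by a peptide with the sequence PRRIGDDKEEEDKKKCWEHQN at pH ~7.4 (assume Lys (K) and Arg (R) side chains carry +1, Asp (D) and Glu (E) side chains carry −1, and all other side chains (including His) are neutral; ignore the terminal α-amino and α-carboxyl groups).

Positive (K, R): R2, R3, K8, K13, K14, K15 → +6.
Negative (D, E): D6, D7, E9, E10, E11, D12, E18 → −7.
Net charge = (+6) + (−7) = −1.

-1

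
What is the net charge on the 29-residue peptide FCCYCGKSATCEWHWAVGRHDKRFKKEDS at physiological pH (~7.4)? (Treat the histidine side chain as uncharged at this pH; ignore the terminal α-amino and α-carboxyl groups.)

+2

Near pH 7.4, K and R contribute +1 each, D and E contribute −1 each, and every other side chain (His included, as stated) is uncharged.
Positive (K, R): K7, R19, K22, R23, K25, K26 → +6.
Negative (D, E): E12, D21, E27, D28 → −4.
Net charge = (+6) + (−4) = +2.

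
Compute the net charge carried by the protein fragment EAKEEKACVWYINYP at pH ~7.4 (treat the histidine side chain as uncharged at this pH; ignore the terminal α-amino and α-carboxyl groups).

-1

The side chains ionized at physiological pH are Lys/Arg (+1) and Asp/Glu (−1); with His treated as neutral, nothing else contributes.
Positive (K, R): K3, K6 → +2.
Negative (D, E): E1, E4, E5 → −3.
Net charge = (+2) + (−3) = −1.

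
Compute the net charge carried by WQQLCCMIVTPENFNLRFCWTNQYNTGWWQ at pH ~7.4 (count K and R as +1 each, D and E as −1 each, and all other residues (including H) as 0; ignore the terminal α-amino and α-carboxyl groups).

Positive (K, R): R17 → +1.
Negative (D, E): E12 → −1.
Net charge = (+1) + (−1) = 0.

0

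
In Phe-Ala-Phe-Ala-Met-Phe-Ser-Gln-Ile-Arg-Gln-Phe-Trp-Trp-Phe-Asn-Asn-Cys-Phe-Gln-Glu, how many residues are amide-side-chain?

The amide-side-chain residues are Asn (N) and Gln (Q).
Matching residues: Gln8, Gln11, Asn16, Asn17, Gln20.

5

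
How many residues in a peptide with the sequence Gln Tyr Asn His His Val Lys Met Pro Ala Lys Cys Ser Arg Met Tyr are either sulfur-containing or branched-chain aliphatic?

4

Sulfur-containing: C, M. Branched-chain aliphatic: I, L, V.
Sulfur-containing residues here: Met8, Cys12, Met15 (3).
Branched-chain aliphatic residues here: Val6 (1).
The two groups share no amino acid, so total = 3 + 1 = 4.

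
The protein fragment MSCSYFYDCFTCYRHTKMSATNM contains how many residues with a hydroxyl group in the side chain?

9

The –OH-bearing residues are Ser, Thr (aliphatic alcohols), and Tyr (phenol).
Matching residues: S2, S4, Y5, Y7, T11, Y13, T16, S19, T21.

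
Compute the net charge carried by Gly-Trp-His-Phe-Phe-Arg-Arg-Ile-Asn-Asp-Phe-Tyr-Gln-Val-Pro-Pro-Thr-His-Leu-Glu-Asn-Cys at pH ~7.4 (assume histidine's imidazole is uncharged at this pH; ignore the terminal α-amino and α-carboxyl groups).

The side chains ionized at physiological pH are Lys/Arg (+1) and Asp/Glu (−1); with His treated as neutral, nothing else contributes.
Positive (K, R): Arg6, Arg7 → +2.
Negative (D, E): Asp10, Glu20 → −2.
Net charge = (+2) + (−2) = 0.

0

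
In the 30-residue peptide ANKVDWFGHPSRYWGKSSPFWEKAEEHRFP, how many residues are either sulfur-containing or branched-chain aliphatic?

1

Sulfur-containing: C, M. Branched-chain aliphatic: I, L, V.
Sulfur-containing residues here: none (0).
Branched-chain aliphatic residues here: V4 (1).
The two groups share no amino acid, so total = 0 + 1 = 1.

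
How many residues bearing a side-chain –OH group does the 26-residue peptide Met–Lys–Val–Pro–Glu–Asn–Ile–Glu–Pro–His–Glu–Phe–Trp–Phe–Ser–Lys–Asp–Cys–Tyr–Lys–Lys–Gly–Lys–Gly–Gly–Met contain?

S, T, and Y are the three residues with a side-chain hydroxyl.
Matching residues: Ser15, Tyr19.

2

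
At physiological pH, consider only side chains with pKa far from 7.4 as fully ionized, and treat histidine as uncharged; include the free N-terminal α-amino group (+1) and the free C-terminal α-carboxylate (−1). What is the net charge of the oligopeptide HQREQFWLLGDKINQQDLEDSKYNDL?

-3

At pH ~7.4 the Lys and Arg side chains are protonated (+1), the Asp and Glu side chains are deprotonated (−1), and with His taken as neutral all other side chains carry no charge.
Positive (K, R): R3, K12, K22 → +3.
Negative (D, E): E4, D11, D17, E19, D20, D25 → −6.
The N-terminus (+1) and C-terminus (−1) cancel.
Net charge = (+3) + (−6) = −3.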